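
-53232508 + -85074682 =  - 138307190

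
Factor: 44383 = 44383^1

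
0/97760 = 0= 0.00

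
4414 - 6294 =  - 1880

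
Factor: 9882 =2^1*3^4*61^1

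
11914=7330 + 4584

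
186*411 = 76446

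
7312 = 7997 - 685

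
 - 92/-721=92/721=0.13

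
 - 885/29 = -885/29 = -30.52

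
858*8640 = 7413120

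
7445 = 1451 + 5994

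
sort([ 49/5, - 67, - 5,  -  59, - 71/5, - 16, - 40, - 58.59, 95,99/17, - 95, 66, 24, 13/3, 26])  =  [ - 95, - 67, - 59, -58.59, - 40 , - 16, - 71/5 , - 5, 13/3, 99/17,  49/5, 24 , 26, 66, 95 ] 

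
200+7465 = 7665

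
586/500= 293/250= 1.17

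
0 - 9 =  - 9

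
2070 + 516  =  2586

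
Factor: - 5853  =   - 3^1*1951^1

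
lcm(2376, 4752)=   4752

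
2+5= 7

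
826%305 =216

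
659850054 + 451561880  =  1111411934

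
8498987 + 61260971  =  69759958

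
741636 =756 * 981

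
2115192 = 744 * 2843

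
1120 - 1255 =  - 135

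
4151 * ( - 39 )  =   - 161889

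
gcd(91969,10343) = 1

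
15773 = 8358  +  7415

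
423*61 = 25803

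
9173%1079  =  541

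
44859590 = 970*46247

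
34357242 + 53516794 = 87874036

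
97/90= 97/90 = 1.08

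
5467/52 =5467/52 = 105.13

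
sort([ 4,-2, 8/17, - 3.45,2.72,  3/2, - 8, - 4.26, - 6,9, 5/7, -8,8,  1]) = [ - 8, - 8, - 6, - 4.26, - 3.45 ,  -  2,8/17,5/7,1,3/2,2.72,4, 8, 9]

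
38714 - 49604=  - 10890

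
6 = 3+3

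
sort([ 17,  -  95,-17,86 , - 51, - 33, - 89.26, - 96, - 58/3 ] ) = [-96, - 95, - 89.26, - 51, - 33,-58/3, - 17, 17, 86 ]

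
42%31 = 11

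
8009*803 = 6431227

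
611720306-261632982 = 350087324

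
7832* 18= 140976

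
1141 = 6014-4873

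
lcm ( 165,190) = 6270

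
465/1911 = 155/637 = 0.24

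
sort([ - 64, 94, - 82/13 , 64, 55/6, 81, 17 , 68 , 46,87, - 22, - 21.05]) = [ - 64, - 22 , - 21.05, - 82/13, 55/6,17,46,  64,68, 81,87, 94 ]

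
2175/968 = 2175/968=2.25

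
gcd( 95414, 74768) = 2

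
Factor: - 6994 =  - 2^1*13^1*269^1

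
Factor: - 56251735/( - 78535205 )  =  7^(  -  1)*29^1*227^1*307^ ( - 1)*1709^1*7309^( - 1) = 11250347/15707041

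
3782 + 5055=8837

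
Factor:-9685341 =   -  3^2*919^1*1171^1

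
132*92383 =12194556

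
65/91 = 5/7 = 0.71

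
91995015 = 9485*9699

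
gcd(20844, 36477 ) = 5211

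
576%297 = 279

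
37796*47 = 1776412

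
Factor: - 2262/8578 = - 1131/4289 = - 3^1 *13^1*29^1*4289^ (  -  1)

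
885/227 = 3 + 204/227= 3.90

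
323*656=211888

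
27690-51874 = -24184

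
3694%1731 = 232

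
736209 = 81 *9089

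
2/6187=2/6187  =  0.00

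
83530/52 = 1606+9/26 = 1606.35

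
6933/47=147 + 24/47 = 147.51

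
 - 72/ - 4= 18 + 0/1  =  18.00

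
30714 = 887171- 856457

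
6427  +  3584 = 10011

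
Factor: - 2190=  - 2^1 *3^1*5^1*73^1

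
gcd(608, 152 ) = 152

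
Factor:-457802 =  - 2^1*228901^1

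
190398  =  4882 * 39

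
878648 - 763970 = 114678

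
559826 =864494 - 304668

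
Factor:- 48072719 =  - 17^1*541^1*5227^1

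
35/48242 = 35/48242 = 0.00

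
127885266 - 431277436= -303392170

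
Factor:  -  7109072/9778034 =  - 3554536/4889017 =- 2^3*7^( - 1)*41^1*541^( - 1)*1291^( - 1) *10837^1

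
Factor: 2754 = 2^1*3^4  *17^1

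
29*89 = 2581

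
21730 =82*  265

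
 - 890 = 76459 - 77349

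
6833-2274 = 4559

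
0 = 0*38922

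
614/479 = 614/479=1.28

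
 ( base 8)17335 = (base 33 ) 78E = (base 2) 1111011011101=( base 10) 7901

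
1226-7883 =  - 6657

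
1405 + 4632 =6037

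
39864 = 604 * 66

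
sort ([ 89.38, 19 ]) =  [19 , 89.38 ] 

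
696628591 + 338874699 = 1035503290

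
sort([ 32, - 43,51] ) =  [ - 43, 32,51 ]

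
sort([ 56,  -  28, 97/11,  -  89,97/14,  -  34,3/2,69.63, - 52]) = [ -89, - 52,  -  34 , - 28,  3/2, 97/14, 97/11, 56 , 69.63 ]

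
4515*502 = 2266530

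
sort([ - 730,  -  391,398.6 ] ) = [  -  730, - 391,  398.6 ]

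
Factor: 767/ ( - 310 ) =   -  2^( - 1)*5^( - 1 )*13^1*31^(- 1)*59^1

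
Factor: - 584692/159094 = - 292346/79547 = - 2^1*13^(-1)*29^( - 1 ) * 211^( - 1)*146173^1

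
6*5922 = 35532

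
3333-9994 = -6661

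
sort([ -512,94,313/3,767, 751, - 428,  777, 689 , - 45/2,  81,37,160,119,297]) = [- 512, - 428, - 45/2,37,81,94  ,  313/3,119,160,297,689,751,767,777 ] 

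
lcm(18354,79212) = 1505028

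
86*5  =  430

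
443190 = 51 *8690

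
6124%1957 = 253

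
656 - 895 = -239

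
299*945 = 282555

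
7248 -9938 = - 2690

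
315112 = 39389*8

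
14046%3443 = 274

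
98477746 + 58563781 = 157041527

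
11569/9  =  1285 + 4/9  =  1285.44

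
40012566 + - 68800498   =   - 28787932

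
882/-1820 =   -  63/130 = - 0.48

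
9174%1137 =78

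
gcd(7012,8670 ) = 2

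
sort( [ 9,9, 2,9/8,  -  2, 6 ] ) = [ - 2,9/8,2, 6,9, 9]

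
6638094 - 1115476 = 5522618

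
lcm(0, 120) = 0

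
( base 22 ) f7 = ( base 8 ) 521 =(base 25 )dc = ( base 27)cd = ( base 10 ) 337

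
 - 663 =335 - 998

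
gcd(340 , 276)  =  4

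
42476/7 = 6068 =6068.00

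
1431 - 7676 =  - 6245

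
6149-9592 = -3443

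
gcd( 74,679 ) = 1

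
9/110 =9/110 = 0.08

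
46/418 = 23/209  =  0.11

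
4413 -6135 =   -  1722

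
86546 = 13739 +72807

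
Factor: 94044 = 2^2*3^1*17^1*461^1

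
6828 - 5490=1338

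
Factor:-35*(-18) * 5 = 3150 = 2^1*3^2*5^2*7^1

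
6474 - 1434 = 5040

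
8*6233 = 49864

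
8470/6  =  1411 + 2/3  =  1411.67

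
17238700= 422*40850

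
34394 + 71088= 105482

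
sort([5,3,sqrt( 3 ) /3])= [ sqrt( 3)/3, 3, 5 ] 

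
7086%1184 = 1166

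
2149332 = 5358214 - 3208882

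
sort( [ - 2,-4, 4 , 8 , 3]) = [ - 4 , - 2 , 3, 4, 8 ] 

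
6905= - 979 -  - 7884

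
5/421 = 5/421 = 0.01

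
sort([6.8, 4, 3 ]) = [3, 4 , 6.8 ] 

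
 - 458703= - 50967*9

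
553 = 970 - 417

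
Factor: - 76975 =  - 5^2*3079^1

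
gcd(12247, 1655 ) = 331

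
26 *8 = 208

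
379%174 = 31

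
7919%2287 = 1058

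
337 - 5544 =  -5207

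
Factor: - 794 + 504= - 2^1 * 5^1 * 29^1 =- 290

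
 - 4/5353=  - 1 + 5349/5353 = - 0.00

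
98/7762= 49/3881 = 0.01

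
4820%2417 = 2403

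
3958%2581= 1377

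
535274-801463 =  - 266189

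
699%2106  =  699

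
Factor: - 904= - 2^3*113^1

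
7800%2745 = 2310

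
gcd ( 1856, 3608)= 8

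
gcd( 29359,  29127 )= 1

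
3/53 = 3/53 = 0.06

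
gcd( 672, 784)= 112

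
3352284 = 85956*39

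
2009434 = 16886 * 119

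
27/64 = 27/64 = 0.42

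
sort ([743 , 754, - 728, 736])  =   [ - 728,  736, 743,754]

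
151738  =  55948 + 95790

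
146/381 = 146/381 = 0.38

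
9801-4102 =5699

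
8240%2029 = 124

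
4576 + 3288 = 7864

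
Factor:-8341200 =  - 2^4*3^2*5^2*7^1*331^1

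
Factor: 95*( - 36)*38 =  - 129960 = -2^3*3^2*5^1*19^2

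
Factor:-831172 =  - 2^2*31^1*6703^1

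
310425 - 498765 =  - 188340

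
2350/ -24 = - 1175/12 = - 97.92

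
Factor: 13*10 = 130 = 2^1 * 5^1 * 13^1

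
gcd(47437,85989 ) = 1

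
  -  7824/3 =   -  2608 = -2608.00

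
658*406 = 267148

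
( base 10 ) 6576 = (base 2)1100110110000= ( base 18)1256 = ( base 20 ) G8G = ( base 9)10016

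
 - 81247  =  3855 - 85102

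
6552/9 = 728 = 728.00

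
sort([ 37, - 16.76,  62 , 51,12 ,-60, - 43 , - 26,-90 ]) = [ - 90, - 60, - 43,- 26, -16.76,12, 37, 51,62]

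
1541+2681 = 4222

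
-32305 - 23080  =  - 55385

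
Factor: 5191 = 29^1*179^1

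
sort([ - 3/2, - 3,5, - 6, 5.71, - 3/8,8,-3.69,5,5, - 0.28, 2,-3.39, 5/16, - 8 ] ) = [ - 8,-6, -3.69, - 3.39, - 3, - 3/2, - 3/8,- 0.28,5/16 , 2, 5,5,5 , 5.71, 8 ] 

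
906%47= 13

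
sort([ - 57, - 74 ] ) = [ - 74, - 57]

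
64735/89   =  727+32/89 = 727.36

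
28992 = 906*32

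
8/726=4/363 = 0.01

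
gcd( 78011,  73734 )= 1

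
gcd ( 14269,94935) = 1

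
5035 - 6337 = - 1302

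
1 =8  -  7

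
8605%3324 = 1957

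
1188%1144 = 44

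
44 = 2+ 42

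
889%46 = 15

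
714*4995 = 3566430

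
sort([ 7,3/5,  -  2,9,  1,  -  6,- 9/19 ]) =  [-6, - 2, - 9/19, 3/5, 1,7,9 ] 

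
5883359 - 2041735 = 3841624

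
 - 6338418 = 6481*( - 978 )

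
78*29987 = 2338986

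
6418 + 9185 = 15603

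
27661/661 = 27661/661 = 41.85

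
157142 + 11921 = 169063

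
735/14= 52 + 1/2 = 52.50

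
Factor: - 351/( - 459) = 13/17 = 13^1* 17^ ( - 1 )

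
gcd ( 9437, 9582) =1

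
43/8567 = 43/8567 = 0.01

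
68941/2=34470 + 1/2 = 34470.50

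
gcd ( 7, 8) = 1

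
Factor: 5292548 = 2^2*1323137^1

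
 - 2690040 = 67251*(-40)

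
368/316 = 1  +  13/79= 1.16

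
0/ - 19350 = 0/1 = -  0.00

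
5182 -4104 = 1078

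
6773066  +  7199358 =13972424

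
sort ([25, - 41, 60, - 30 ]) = [ - 41 , - 30 , 25 , 60] 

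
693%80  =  53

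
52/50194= 26/25097  =  0.00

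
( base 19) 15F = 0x1D7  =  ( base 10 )471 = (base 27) hc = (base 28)GN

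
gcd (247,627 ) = 19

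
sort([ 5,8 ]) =[ 5,  8]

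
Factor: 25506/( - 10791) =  - 26/11=- 2^1 *11^( - 1)*13^1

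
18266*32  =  584512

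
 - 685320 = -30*22844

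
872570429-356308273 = 516262156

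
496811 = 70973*7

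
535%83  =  37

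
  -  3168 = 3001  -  6169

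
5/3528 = 5/3528 = 0.00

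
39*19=741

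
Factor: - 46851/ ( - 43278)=2^( - 1)*7^1*23^1*97^1*7213^( - 1 ) = 15617/14426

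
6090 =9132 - 3042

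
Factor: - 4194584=-2^3*79^1*6637^1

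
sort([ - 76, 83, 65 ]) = [ - 76,  65,83]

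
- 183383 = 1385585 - 1568968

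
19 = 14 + 5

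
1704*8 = 13632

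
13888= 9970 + 3918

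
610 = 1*610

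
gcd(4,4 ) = 4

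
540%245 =50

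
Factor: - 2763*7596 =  - 2^2*3^4*211^1 * 307^1=- 20987748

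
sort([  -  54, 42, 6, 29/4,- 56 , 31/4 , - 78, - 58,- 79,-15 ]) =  [-79, - 78,  -  58, - 56, - 54,-15,6, 29/4, 31/4, 42 ]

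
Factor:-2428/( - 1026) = 1214/513 = 2^1*3^(  -  3 )*19^(-1 )*607^1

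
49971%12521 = 12408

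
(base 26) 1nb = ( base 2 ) 10100000101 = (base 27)1KG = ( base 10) 1285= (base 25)21a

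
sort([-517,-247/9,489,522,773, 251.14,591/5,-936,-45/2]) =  [ - 936 , - 517, - 247/9,-45/2,591/5, 251.14,  489,522,773 ] 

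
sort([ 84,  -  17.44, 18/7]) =[-17.44,18/7 , 84] 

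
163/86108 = 163/86108 = 0.00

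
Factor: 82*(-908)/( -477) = 2^3 * 3^(-2) * 41^1 *53^(-1)*227^1 =74456/477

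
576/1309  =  576/1309 = 0.44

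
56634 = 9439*6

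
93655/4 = 23413+3/4 = 23413.75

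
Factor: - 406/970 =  - 203/485 = - 5^( - 1)*7^1*29^1*97^( - 1)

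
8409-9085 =-676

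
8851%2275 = 2026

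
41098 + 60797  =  101895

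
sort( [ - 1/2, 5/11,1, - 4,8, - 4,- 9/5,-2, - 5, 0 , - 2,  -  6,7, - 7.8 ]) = [ - 7.8, - 6,-5, - 4 , - 4, - 2 , - 2, - 9/5, - 1/2,0,5/11,1, 7,8 ]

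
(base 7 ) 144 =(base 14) 5B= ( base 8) 121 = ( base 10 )81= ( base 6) 213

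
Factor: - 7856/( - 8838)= 2^3*3^(-2 ) = 8/9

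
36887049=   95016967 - 58129918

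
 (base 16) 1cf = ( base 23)k3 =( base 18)17d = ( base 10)463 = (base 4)13033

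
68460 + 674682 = 743142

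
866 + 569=1435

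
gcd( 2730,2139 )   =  3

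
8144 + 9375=17519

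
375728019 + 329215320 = 704943339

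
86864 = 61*1424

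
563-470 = 93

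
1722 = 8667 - 6945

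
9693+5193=14886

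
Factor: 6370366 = 2^1*163^1*19541^1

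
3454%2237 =1217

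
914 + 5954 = 6868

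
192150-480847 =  - 288697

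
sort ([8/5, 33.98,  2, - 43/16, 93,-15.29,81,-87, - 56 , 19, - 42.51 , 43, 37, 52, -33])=[ - 87, - 56  , - 42.51,-33, - 15.29, - 43/16, 8/5, 2, 19, 33.98,37,43, 52, 81, 93 ]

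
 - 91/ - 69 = 1 + 22/69 = 1.32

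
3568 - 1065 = 2503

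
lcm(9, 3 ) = 9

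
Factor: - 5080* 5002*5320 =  - 135182051200 = - 2^7*5^2 * 7^1*19^1 * 41^1*61^1*127^1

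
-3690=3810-7500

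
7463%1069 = 1049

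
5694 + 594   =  6288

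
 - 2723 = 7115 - 9838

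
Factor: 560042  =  2^1*7^1*109^1*367^1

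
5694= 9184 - 3490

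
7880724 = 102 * 77262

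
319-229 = 90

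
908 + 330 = 1238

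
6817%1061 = 451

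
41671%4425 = 1846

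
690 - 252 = 438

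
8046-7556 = 490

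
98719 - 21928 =76791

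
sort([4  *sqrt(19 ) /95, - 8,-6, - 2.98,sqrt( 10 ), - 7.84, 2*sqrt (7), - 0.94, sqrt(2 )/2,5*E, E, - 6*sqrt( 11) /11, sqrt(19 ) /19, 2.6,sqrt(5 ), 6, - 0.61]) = [-8, -7.84,-6, - 2.98, -6* sqrt( 11)/11,-0.94, - 0.61,4 * sqrt( 19)/95, sqrt( 19 )/19,sqrt ( 2)/2, sqrt(5), 2.6, E, sqrt(10),  2*sqrt( 7),  6, 5*E] 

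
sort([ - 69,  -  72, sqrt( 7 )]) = [- 72 , - 69,sqrt( 7)] 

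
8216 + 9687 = 17903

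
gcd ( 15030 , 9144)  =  18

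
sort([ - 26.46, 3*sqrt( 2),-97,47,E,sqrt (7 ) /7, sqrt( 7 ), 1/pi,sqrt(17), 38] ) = [-97, - 26.46, 1/pi, sqrt(7)/7,sqrt( 7), E, sqrt(17 ),3*sqrt ( 2 ), 38 , 47]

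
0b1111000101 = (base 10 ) 965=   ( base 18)2hb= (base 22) 1lj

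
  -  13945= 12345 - 26290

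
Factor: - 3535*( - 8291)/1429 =29308685/1429 =5^1*7^1*101^1*1429^( - 1 )*8291^1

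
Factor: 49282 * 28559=1407444638 = 2^1*41^1*601^1 * 28559^1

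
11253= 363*31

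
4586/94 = 2293/47 = 48.79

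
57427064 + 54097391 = 111524455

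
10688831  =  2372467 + 8316364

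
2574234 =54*47671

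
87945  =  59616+28329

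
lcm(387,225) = 9675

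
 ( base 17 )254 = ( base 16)29b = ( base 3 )220201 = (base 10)667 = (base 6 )3031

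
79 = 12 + 67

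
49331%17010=15311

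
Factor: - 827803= - 827803^1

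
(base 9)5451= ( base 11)3020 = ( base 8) 7657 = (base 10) 4015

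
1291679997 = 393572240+898107757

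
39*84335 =3289065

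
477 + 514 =991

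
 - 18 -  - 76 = 58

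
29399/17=29399/17 =1729.35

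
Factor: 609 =3^1*7^1*29^1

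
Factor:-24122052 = -2^2*3^2*347^1*1931^1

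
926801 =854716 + 72085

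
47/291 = 47/291 = 0.16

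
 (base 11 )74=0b1010001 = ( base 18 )49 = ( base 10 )81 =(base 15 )56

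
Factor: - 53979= - 3^1 * 19^1 * 947^1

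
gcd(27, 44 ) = 1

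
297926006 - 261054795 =36871211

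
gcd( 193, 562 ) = 1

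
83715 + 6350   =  90065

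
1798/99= 1798/99  =  18.16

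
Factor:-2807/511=-401/73 =- 73^ (-1 )*401^1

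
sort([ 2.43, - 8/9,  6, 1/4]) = [ - 8/9,1/4,2.43, 6 ] 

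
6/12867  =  2/4289=0.00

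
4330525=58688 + 4271837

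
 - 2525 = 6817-9342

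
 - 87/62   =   - 87/62 =- 1.40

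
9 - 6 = 3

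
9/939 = 3/313= 0.01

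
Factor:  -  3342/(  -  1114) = 3^1 = 3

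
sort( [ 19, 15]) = [15,19]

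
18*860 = 15480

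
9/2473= 9/2473 = 0.00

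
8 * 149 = 1192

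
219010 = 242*905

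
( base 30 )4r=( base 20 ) 77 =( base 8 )223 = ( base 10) 147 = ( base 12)103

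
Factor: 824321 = 31^1 *26591^1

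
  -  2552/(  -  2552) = 1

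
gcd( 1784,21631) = 223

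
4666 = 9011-4345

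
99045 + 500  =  99545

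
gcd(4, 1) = 1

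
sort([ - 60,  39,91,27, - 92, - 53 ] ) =[ - 92, - 60, - 53,27, 39 , 91] 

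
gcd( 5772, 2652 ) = 156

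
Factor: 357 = 3^1*7^1 * 17^1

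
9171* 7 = 64197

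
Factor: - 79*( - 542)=2^1*79^1*271^1 = 42818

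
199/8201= 199/8201 = 0.02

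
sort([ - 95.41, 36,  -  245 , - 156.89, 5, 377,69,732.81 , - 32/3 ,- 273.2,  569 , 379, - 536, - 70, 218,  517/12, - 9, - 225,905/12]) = [ - 536,- 273.2, - 245,  -  225, - 156.89, - 95.41,  -  70, - 32/3, - 9, 5, 36, 517/12, 69, 905/12,218 , 377,  379,569, 732.81 ]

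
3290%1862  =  1428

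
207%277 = 207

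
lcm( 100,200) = 200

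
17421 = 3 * 5807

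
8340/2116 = 3 + 498/529=3.94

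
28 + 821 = 849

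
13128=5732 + 7396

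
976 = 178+798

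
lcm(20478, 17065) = 102390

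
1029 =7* 147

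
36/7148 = 9/1787= 0.01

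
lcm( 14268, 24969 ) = 99876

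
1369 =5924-4555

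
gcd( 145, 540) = 5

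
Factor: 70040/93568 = 2^(  -  4)*5^1*43^( - 1 )*103^1 =515/688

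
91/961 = 91/961 = 0.09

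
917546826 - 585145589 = 332401237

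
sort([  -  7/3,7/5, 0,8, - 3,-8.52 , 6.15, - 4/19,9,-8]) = [ - 8.52, - 8, - 3, - 7/3,-4/19,0,7/5,6.15,8,  9] 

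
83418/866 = 96 + 141/433 = 96.33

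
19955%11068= 8887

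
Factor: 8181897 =3^1*2727299^1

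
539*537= 289443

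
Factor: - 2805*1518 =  - 2^1*3^2 * 5^1 * 11^2 * 17^1*23^1 = - 4257990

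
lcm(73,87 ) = 6351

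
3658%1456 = 746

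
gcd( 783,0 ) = 783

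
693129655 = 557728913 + 135400742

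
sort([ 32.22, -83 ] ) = [-83, 32.22]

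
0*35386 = 0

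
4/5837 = 4/5837=0.00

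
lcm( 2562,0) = 0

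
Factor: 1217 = 1217^1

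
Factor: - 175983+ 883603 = 2^2*5^1 * 35381^1=707620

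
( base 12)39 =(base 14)33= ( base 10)45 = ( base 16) 2d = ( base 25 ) 1k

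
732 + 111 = 843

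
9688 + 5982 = 15670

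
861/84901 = 861/84901 = 0.01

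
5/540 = 1/108 = 0.01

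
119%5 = 4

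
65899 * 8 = 527192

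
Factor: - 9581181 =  - 3^1*53^1*60259^1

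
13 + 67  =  80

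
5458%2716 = 26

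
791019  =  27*29297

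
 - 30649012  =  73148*( - 419 )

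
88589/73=88589/73 = 1213.55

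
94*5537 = 520478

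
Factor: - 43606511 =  - 13^1*389^1*8623^1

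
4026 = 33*122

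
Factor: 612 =2^2*3^2*17^1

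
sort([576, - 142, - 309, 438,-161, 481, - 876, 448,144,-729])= [ - 876, - 729 , - 309, - 161, - 142,  144, 438, 448 , 481,576]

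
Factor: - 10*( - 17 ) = 2^1*5^1*17^1 = 170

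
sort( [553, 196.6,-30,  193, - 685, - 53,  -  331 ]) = [ - 685, - 331,  -  53, - 30,193,196.6,553 ] 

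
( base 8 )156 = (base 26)46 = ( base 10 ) 110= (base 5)420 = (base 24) 4E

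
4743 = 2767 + 1976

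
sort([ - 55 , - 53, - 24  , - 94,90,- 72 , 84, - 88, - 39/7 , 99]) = [  -  94, - 88, - 72, - 55, - 53, - 24, - 39/7,  84,90,99]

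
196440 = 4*49110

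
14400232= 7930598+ 6469634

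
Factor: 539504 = 2^4 * 7^1*4817^1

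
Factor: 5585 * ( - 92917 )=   -5^1*11^1*1117^1*8447^1 = - 518941445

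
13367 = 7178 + 6189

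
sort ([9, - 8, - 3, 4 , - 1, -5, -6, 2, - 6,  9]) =[ - 8, - 6,-6, - 5, - 3, - 1,2,4 , 9,9]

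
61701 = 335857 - 274156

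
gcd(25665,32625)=435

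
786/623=1 + 163/623 = 1.26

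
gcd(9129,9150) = 3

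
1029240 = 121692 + 907548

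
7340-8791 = -1451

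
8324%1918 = 652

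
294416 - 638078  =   -343662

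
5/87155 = 1/17431 = 0.00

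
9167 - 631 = 8536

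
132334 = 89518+42816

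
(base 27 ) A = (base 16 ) a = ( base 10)10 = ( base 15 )a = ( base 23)a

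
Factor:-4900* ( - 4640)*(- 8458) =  - 2^8*5^3*7^2*29^1*4229^1= -192301088000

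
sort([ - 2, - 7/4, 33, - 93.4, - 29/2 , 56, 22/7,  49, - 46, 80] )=[ - 93.4, - 46, - 29/2, - 2,  -  7/4,22/7, 33, 49,56, 80] 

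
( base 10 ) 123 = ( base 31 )3U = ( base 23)58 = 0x7B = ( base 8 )173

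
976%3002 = 976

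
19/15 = 1+4/15 = 1.27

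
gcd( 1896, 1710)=6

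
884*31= 27404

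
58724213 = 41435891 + 17288322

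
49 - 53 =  - 4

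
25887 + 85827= 111714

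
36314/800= 18157/400 = 45.39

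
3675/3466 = 3675/3466 = 1.06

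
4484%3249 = 1235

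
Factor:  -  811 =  - 811^1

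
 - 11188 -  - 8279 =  - 2909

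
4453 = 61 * 73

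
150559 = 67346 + 83213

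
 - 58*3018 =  - 175044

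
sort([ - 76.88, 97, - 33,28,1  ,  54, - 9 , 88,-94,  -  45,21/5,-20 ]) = [ - 94,-76.88, - 45, - 33, - 20, - 9, 1,  21/5,28,  54, 88, 97 ]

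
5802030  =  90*64467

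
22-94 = - 72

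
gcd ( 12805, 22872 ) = 1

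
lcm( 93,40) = 3720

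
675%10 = 5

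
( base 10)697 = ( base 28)op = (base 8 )1271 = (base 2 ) 1010111001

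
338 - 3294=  - 2956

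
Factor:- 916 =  - 2^2*229^1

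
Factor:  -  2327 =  - 13^1 * 179^1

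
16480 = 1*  16480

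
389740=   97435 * 4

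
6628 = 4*1657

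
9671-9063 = 608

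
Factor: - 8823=  -  3^1* 17^1 * 173^1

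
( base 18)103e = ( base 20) ef0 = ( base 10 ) 5900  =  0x170c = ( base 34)53i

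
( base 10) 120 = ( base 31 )3R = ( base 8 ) 170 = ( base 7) 231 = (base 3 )11110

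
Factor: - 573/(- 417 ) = 191/139 = 139^( - 1) * 191^1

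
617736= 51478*12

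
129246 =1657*78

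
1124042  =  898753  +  225289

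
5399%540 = 539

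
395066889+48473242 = 443540131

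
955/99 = 9 + 64/99 = 9.65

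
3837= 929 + 2908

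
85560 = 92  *930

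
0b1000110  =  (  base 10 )70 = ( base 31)28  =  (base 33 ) 24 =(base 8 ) 106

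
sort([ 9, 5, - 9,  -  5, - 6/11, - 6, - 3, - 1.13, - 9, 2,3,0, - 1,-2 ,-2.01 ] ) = [-9, - 9, - 6 , - 5, -3,-2.01,  -  2, - 1.13, - 1,-6/11,0,2,3, 5,  9]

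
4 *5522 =22088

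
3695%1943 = 1752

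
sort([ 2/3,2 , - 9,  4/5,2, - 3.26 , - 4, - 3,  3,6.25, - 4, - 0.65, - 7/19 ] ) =[  -  9,-4, - 4, - 3.26, - 3, - 0.65, - 7/19,2/3, 4/5,  2,2,3,  6.25]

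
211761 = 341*621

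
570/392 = 285/196= 1.45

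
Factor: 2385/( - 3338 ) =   -  2^( - 1 )*3^2 * 5^1*53^1*1669^( - 1 )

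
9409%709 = 192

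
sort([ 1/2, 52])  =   [ 1/2 , 52 ] 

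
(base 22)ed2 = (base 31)7AR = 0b1101110011000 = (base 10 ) 7064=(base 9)10618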